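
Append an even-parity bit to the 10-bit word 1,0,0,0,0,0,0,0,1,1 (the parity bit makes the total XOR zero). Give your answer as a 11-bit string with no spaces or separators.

XOR of the 10 data bits: 1⊕0⊕0⊕0⊕0⊕0⊕0⊕0⊕1⊕1 = 1
Parity bit = 1 (so all 11 bits XOR to 0).

10000000111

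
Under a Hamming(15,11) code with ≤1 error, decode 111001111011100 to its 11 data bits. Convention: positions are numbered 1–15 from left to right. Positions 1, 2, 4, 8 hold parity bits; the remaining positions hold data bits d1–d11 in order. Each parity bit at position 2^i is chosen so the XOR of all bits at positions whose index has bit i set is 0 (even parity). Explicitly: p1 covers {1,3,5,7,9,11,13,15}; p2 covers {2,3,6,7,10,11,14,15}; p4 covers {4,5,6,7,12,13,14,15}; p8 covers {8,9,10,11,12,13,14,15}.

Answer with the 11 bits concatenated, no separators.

s1 (pos 1,3,5,7,9,11,13,15): 1⊕1⊕0⊕1⊕1⊕1⊕1⊕0 = 0
s2 (pos 2,3,6,7,10,11,14,15): 1⊕1⊕1⊕1⊕0⊕1⊕0⊕0 = 1
s4 (pos 4,5,6,7,12,13,14,15): 0⊕0⊕1⊕1⊕1⊕1⊕0⊕0 = 0
s8 (pos 8,9,10,11,12,13,14,15): 1⊕1⊕0⊕1⊕1⊕1⊕0⊕0 = 1
Syndrome s8…s1 = 1010 → error at position 10.
Flip position 10: 111001111011100 → 111001111111100
Read data bits from positions 3,5,6,7,9,10,11,12,13,14,15: 10111111100

10111111100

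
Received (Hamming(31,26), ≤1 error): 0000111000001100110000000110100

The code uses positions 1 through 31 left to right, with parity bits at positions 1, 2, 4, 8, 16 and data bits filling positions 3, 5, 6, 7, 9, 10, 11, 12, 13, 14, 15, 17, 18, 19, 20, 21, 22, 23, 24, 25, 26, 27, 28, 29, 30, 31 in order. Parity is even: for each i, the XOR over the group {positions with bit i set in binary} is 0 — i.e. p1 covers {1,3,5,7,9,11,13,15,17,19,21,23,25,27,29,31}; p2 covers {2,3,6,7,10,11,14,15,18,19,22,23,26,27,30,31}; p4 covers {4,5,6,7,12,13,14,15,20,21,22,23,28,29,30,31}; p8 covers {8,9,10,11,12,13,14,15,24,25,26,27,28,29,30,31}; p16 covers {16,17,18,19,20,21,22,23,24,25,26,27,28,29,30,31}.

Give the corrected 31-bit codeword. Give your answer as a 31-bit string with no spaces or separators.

0000111000001100110000010110100

s1 (pos 1,3,5,7,9,11,13,15,17,19,21,23,25,27,29,31): 0⊕0⊕1⊕1⊕0⊕0⊕1⊕0⊕1⊕0⊕0⊕0⊕0⊕1⊕1⊕0 = 0
s2 (pos 2,3,6,7,10,11,14,15,18,19,22,23,26,27,30,31): 0⊕0⊕1⊕1⊕0⊕0⊕1⊕0⊕1⊕0⊕0⊕0⊕1⊕1⊕0⊕0 = 0
s4 (pos 4,5,6,7,12,13,14,15,20,21,22,23,28,29,30,31): 0⊕1⊕1⊕1⊕0⊕1⊕1⊕0⊕0⊕0⊕0⊕0⊕0⊕1⊕0⊕0 = 0
s8 (pos 8,9,10,11,12,13,14,15,24,25,26,27,28,29,30,31): 0⊕0⊕0⊕0⊕0⊕1⊕1⊕0⊕0⊕0⊕1⊕1⊕0⊕1⊕0⊕0 = 1
s16 (pos 16,17,18,19,20,21,22,23,24,25,26,27,28,29,30,31): 0⊕1⊕1⊕0⊕0⊕0⊕0⊕0⊕0⊕0⊕1⊕1⊕0⊕1⊕0⊕0 = 1
Syndrome s16…s1 = 11000 → error at position 24.
Flip position 24: 0000111000001100110000000110100 → 0000111000001100110000010110100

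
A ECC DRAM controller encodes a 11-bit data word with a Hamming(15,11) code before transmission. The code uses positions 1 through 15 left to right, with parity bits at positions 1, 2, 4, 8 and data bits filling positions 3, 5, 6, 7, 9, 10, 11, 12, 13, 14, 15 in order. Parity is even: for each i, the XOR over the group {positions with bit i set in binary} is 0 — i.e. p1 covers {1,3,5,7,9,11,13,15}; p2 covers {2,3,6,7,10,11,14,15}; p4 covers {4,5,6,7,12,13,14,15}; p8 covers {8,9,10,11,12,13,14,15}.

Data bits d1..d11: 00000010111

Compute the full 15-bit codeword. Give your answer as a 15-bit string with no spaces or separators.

110100000010111

Place data at non-parity positions: p1 p2 0 p4 0 0 0 p8 0 0 1 0 1 1 1
p1 (pos 1,3,5,7,9,11,13,15): XOR of data positions = 0⊕0⊕0⊕0⊕1⊕1⊕1 = 1
p2 (pos 2,3,6,7,10,11,14,15): XOR of data positions = 0⊕0⊕0⊕0⊕1⊕1⊕1 = 1
p4 (pos 4,5,6,7,12,13,14,15): XOR of data positions = 0⊕0⊕0⊕0⊕1⊕1⊕1 = 1
p8 (pos 8,9,10,11,12,13,14,15): XOR of data positions = 0⊕0⊕1⊕0⊕1⊕1⊕1 = 0
Codeword: 110100000010111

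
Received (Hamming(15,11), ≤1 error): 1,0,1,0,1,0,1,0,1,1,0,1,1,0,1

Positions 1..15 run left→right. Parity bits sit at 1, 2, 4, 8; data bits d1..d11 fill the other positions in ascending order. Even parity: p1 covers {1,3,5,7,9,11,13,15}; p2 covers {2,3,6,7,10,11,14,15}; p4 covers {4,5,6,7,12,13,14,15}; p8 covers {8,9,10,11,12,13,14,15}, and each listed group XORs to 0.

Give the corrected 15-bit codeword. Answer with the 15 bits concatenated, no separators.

s1 (pos 1,3,5,7,9,11,13,15): 1⊕1⊕1⊕1⊕1⊕0⊕1⊕1 = 1
s2 (pos 2,3,6,7,10,11,14,15): 0⊕1⊕0⊕1⊕1⊕0⊕0⊕1 = 0
s4 (pos 4,5,6,7,12,13,14,15): 0⊕1⊕0⊕1⊕1⊕1⊕0⊕1 = 1
s8 (pos 8,9,10,11,12,13,14,15): 0⊕1⊕1⊕0⊕1⊕1⊕0⊕1 = 1
Syndrome s8…s1 = 1101 → error at position 13.
Flip position 13: 101010101101101 → 101010101101001

101010101101001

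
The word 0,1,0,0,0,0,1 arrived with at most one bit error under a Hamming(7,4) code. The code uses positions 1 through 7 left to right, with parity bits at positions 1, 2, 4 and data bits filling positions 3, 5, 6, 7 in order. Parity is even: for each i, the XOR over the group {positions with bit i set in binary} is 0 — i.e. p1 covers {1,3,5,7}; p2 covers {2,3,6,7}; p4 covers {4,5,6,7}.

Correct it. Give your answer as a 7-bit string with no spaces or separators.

s1 (pos 1,3,5,7): 0⊕0⊕0⊕1 = 1
s2 (pos 2,3,6,7): 1⊕0⊕0⊕1 = 0
s4 (pos 4,5,6,7): 0⊕0⊕0⊕1 = 1
Syndrome s4…s1 = 101 → error at position 5.
Flip position 5: 0100001 → 0100101

0100101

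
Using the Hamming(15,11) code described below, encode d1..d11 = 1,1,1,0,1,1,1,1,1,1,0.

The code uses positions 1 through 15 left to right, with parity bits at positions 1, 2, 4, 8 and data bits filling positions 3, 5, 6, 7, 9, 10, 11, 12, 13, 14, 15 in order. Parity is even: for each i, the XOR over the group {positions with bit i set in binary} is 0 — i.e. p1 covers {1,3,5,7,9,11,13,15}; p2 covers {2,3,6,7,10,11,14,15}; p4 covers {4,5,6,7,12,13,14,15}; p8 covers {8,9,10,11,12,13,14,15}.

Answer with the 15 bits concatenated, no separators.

111111001111110

Place data at non-parity positions: p1 p2 1 p4 1 1 0 p8 1 1 1 1 1 1 0
p1 (pos 1,3,5,7,9,11,13,15): XOR of data positions = 1⊕1⊕0⊕1⊕1⊕1⊕0 = 1
p2 (pos 2,3,6,7,10,11,14,15): XOR of data positions = 1⊕1⊕0⊕1⊕1⊕1⊕0 = 1
p4 (pos 4,5,6,7,12,13,14,15): XOR of data positions = 1⊕1⊕0⊕1⊕1⊕1⊕0 = 1
p8 (pos 8,9,10,11,12,13,14,15): XOR of data positions = 1⊕1⊕1⊕1⊕1⊕1⊕0 = 0
Codeword: 111111001111110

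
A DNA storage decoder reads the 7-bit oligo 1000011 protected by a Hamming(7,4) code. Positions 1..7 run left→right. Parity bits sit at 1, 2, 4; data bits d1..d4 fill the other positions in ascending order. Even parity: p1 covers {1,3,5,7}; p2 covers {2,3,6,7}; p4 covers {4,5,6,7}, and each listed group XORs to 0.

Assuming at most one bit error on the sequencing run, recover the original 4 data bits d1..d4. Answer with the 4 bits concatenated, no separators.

0011

s1 (pos 1,3,5,7): 1⊕0⊕0⊕1 = 0
s2 (pos 2,3,6,7): 0⊕0⊕1⊕1 = 0
s4 (pos 4,5,6,7): 0⊕0⊕1⊕1 = 0
Syndrome s4…s1 = 000 → no error.
Read data bits from positions 3,5,6,7: 0011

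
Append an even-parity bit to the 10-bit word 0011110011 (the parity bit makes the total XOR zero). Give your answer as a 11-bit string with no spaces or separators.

00111100110

XOR of the 10 data bits: 0⊕0⊕1⊕1⊕1⊕1⊕0⊕0⊕1⊕1 = 0
Parity bit = 0 (so all 11 bits XOR to 0).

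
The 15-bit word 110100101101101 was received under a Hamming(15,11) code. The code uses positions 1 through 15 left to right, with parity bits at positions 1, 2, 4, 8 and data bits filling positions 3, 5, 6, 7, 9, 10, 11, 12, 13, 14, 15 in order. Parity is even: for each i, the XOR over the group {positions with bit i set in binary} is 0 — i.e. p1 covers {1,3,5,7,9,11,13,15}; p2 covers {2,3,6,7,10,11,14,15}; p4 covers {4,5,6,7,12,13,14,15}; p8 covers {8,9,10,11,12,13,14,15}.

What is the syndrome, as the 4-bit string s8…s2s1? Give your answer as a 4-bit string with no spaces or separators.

1101

s1 (pos 1,3,5,7,9,11,13,15): 1⊕0⊕0⊕1⊕1⊕0⊕1⊕1 = 1
s2 (pos 2,3,6,7,10,11,14,15): 1⊕0⊕0⊕1⊕1⊕0⊕0⊕1 = 0
s4 (pos 4,5,6,7,12,13,14,15): 1⊕0⊕0⊕1⊕1⊕1⊕0⊕1 = 1
s8 (pos 8,9,10,11,12,13,14,15): 0⊕1⊕1⊕0⊕1⊕1⊕0⊕1 = 1
Syndrome s8…s1 = 1101 → error at position 13.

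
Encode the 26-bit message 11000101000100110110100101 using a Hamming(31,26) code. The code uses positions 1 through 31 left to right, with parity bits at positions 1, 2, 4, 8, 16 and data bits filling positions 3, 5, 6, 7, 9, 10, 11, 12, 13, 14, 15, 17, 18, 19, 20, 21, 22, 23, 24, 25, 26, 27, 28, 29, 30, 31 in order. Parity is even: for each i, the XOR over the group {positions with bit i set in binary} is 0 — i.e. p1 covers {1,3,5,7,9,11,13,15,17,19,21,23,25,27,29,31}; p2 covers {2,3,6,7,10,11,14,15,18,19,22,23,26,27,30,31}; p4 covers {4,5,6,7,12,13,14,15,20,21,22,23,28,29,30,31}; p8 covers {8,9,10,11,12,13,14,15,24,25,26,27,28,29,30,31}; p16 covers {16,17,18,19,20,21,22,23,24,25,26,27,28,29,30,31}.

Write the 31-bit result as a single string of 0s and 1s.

Place data at non-parity positions: p1 p2 1 p4 1 0 0 p8 0 1 0 1 0 0 0 p16 1 0 0 1 1 0 1 1 0 1 0 0 1 0 1
p1 (pos 1,3,5,7,9,11,13,15,17,19,21,23,25,27,29,31): XOR of data positions = 1⊕1⊕0⊕0⊕0⊕0⊕0⊕1⊕0⊕1⊕1⊕0⊕0⊕1⊕1 = 1
p2 (pos 2,3,6,7,10,11,14,15,18,19,22,23,26,27,30,31): XOR of data positions = 1⊕0⊕0⊕1⊕0⊕0⊕0⊕0⊕0⊕0⊕1⊕1⊕0⊕0⊕1 = 1
p4 (pos 4,5,6,7,12,13,14,15,20,21,22,23,28,29,30,31): XOR of data positions = 1⊕0⊕0⊕1⊕0⊕0⊕0⊕1⊕1⊕0⊕1⊕0⊕1⊕0⊕1 = 1
p8 (pos 8,9,10,11,12,13,14,15,24,25,26,27,28,29,30,31): XOR of data positions = 0⊕1⊕0⊕1⊕0⊕0⊕0⊕1⊕0⊕1⊕0⊕0⊕1⊕0⊕1 = 0
p16 (pos 16,17,18,19,20,21,22,23,24,25,26,27,28,29,30,31): XOR of data positions = 1⊕0⊕0⊕1⊕1⊕0⊕1⊕1⊕0⊕1⊕0⊕0⊕1⊕0⊕1 = 0
Codeword: 1111100001010000100110110100101

1111100001010000100110110100101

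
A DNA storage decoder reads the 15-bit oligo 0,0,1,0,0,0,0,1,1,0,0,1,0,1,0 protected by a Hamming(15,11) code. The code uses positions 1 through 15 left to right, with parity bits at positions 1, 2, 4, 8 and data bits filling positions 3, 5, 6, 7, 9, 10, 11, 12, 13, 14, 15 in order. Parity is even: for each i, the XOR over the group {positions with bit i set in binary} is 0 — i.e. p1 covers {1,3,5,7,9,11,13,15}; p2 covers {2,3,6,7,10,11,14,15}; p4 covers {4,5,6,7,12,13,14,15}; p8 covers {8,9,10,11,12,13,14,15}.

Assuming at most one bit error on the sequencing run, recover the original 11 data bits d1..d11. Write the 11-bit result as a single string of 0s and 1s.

s1 (pos 1,3,5,7,9,11,13,15): 0⊕1⊕0⊕0⊕1⊕0⊕0⊕0 = 0
s2 (pos 2,3,6,7,10,11,14,15): 0⊕1⊕0⊕0⊕0⊕0⊕1⊕0 = 0
s4 (pos 4,5,6,7,12,13,14,15): 0⊕0⊕0⊕0⊕1⊕0⊕1⊕0 = 0
s8 (pos 8,9,10,11,12,13,14,15): 1⊕1⊕0⊕0⊕1⊕0⊕1⊕0 = 0
Syndrome s8…s1 = 0000 → no error.
Read data bits from positions 3,5,6,7,9,10,11,12,13,14,15: 10001001010

10001001010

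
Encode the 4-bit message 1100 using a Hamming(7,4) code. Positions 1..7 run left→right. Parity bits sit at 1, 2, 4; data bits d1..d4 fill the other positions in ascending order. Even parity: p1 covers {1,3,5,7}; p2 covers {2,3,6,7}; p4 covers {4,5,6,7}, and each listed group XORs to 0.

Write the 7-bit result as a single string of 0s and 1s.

0111100

Place data at non-parity positions: p1 p2 1 p4 1 0 0
p1 (pos 1,3,5,7): XOR of data positions = 1⊕1⊕0 = 0
p2 (pos 2,3,6,7): XOR of data positions = 1⊕0⊕0 = 1
p4 (pos 4,5,6,7): XOR of data positions = 1⊕0⊕0 = 1
Codeword: 0111100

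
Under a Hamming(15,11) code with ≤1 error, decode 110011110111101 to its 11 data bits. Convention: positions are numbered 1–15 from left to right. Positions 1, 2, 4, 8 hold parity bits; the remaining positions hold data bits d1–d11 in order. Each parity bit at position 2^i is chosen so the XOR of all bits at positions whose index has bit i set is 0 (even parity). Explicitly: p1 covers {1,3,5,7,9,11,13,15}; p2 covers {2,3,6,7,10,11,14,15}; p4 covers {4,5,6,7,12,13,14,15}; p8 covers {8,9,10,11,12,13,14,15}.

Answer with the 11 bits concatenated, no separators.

01110111101

s1 (pos 1,3,5,7,9,11,13,15): 1⊕0⊕1⊕1⊕0⊕1⊕1⊕1 = 0
s2 (pos 2,3,6,7,10,11,14,15): 1⊕0⊕1⊕1⊕1⊕1⊕0⊕1 = 0
s4 (pos 4,5,6,7,12,13,14,15): 0⊕1⊕1⊕1⊕1⊕1⊕0⊕1 = 0
s8 (pos 8,9,10,11,12,13,14,15): 1⊕0⊕1⊕1⊕1⊕1⊕0⊕1 = 0
Syndrome s8…s1 = 0000 → no error.
Read data bits from positions 3,5,6,7,9,10,11,12,13,14,15: 01110111101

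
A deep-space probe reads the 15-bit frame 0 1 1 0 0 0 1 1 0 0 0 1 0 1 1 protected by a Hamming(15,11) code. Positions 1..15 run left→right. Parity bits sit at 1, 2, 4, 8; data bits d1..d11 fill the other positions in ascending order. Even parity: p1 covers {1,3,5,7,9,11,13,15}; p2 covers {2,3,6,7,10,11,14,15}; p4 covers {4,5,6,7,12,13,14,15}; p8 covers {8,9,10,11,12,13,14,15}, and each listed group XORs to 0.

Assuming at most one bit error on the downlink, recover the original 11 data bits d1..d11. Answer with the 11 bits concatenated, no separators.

00010001011

s1 (pos 1,3,5,7,9,11,13,15): 0⊕1⊕0⊕1⊕0⊕0⊕0⊕1 = 1
s2 (pos 2,3,6,7,10,11,14,15): 1⊕1⊕0⊕1⊕0⊕0⊕1⊕1 = 1
s4 (pos 4,5,6,7,12,13,14,15): 0⊕0⊕0⊕1⊕1⊕0⊕1⊕1 = 0
s8 (pos 8,9,10,11,12,13,14,15): 1⊕0⊕0⊕0⊕1⊕0⊕1⊕1 = 0
Syndrome s8…s1 = 0011 → error at position 3.
Flip position 3: 011000110001011 → 010000110001011
Read data bits from positions 3,5,6,7,9,10,11,12,13,14,15: 00010001011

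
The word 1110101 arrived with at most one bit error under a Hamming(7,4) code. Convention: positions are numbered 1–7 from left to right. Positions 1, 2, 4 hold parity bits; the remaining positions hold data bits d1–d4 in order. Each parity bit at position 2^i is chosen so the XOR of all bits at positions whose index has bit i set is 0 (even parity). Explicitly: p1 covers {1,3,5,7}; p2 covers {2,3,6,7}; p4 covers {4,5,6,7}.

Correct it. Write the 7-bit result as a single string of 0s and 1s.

s1 (pos 1,3,5,7): 1⊕1⊕1⊕1 = 0
s2 (pos 2,3,6,7): 1⊕1⊕0⊕1 = 1
s4 (pos 4,5,6,7): 0⊕1⊕0⊕1 = 0
Syndrome s4…s1 = 010 → error at position 2.
Flip position 2: 1110101 → 1010101

1010101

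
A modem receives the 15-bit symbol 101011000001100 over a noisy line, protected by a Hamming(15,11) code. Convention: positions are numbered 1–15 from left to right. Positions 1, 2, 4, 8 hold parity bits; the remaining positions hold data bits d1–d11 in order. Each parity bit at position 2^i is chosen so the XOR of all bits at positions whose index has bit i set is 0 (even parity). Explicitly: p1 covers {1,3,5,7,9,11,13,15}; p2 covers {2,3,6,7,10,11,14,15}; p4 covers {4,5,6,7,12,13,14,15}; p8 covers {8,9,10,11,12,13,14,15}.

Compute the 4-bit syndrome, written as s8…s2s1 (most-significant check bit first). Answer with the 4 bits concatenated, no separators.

s1 (pos 1,3,5,7,9,11,13,15): 1⊕1⊕1⊕0⊕0⊕0⊕1⊕0 = 0
s2 (pos 2,3,6,7,10,11,14,15): 0⊕1⊕1⊕0⊕0⊕0⊕0⊕0 = 0
s4 (pos 4,5,6,7,12,13,14,15): 0⊕1⊕1⊕0⊕1⊕1⊕0⊕0 = 0
s8 (pos 8,9,10,11,12,13,14,15): 0⊕0⊕0⊕0⊕1⊕1⊕0⊕0 = 0
Syndrome s8…s1 = 0000 → no error.

0000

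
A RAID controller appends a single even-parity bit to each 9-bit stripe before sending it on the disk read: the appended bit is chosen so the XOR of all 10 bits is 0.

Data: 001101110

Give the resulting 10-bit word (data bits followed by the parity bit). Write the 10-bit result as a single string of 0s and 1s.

XOR of the 9 data bits: 0⊕0⊕1⊕1⊕0⊕1⊕1⊕1⊕0 = 1
Parity bit = 1 (so all 10 bits XOR to 0).

0011011101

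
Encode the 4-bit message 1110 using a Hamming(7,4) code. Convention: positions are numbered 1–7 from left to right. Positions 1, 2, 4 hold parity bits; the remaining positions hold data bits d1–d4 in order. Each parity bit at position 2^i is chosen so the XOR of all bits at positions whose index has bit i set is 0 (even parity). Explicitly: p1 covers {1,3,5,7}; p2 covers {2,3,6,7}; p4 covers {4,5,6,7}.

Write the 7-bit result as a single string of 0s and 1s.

0010110

Place data at non-parity positions: p1 p2 1 p4 1 1 0
p1 (pos 1,3,5,7): XOR of data positions = 1⊕1⊕0 = 0
p2 (pos 2,3,6,7): XOR of data positions = 1⊕1⊕0 = 0
p4 (pos 4,5,6,7): XOR of data positions = 1⊕1⊕0 = 0
Codeword: 0010110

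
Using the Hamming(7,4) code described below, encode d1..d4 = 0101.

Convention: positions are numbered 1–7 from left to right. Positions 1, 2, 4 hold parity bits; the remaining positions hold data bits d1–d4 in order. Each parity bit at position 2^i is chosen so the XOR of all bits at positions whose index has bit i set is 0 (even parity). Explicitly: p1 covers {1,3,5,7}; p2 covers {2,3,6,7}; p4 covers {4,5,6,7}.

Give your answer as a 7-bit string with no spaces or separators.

0100101

Place data at non-parity positions: p1 p2 0 p4 1 0 1
p1 (pos 1,3,5,7): XOR of data positions = 0⊕1⊕1 = 0
p2 (pos 2,3,6,7): XOR of data positions = 0⊕0⊕1 = 1
p4 (pos 4,5,6,7): XOR of data positions = 1⊕0⊕1 = 0
Codeword: 0100101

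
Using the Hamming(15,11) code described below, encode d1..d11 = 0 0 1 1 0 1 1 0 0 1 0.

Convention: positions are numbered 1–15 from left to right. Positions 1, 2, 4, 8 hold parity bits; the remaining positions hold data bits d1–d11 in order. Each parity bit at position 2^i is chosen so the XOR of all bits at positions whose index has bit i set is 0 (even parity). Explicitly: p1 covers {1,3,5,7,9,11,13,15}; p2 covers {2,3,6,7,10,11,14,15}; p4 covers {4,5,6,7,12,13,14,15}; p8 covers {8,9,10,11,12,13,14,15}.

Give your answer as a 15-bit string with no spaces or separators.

Place data at non-parity positions: p1 p2 0 p4 0 1 1 p8 0 1 1 0 0 1 0
p1 (pos 1,3,5,7,9,11,13,15): XOR of data positions = 0⊕0⊕1⊕0⊕1⊕0⊕0 = 0
p2 (pos 2,3,6,7,10,11,14,15): XOR of data positions = 0⊕1⊕1⊕1⊕1⊕1⊕0 = 1
p4 (pos 4,5,6,7,12,13,14,15): XOR of data positions = 0⊕1⊕1⊕0⊕0⊕1⊕0 = 1
p8 (pos 8,9,10,11,12,13,14,15): XOR of data positions = 0⊕1⊕1⊕0⊕0⊕1⊕0 = 1
Codeword: 010101110110010

010101110110010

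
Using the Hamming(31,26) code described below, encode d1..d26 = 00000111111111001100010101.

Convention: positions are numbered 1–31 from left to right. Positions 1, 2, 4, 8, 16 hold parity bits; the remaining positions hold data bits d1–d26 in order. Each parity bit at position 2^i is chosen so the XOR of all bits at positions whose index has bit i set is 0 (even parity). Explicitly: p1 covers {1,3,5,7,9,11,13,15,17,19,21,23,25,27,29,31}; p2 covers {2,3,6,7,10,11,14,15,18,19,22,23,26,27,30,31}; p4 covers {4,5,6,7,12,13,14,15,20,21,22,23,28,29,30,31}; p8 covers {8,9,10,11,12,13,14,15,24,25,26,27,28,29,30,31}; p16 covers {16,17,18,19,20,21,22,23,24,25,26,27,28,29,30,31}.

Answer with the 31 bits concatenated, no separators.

1000000101111110111001100010101

Place data at non-parity positions: p1 p2 0 p4 0 0 0 p8 0 1 1 1 1 1 1 p16 1 1 1 0 0 1 1 0 0 0 1 0 1 0 1
p1 (pos 1,3,5,7,9,11,13,15,17,19,21,23,25,27,29,31): XOR of data positions = 0⊕0⊕0⊕0⊕1⊕1⊕1⊕1⊕1⊕0⊕1⊕0⊕1⊕1⊕1 = 1
p2 (pos 2,3,6,7,10,11,14,15,18,19,22,23,26,27,30,31): XOR of data positions = 0⊕0⊕0⊕1⊕1⊕1⊕1⊕1⊕1⊕1⊕1⊕0⊕1⊕0⊕1 = 0
p4 (pos 4,5,6,7,12,13,14,15,20,21,22,23,28,29,30,31): XOR of data positions = 0⊕0⊕0⊕1⊕1⊕1⊕1⊕0⊕0⊕1⊕1⊕0⊕1⊕0⊕1 = 0
p8 (pos 8,9,10,11,12,13,14,15,24,25,26,27,28,29,30,31): XOR of data positions = 0⊕1⊕1⊕1⊕1⊕1⊕1⊕0⊕0⊕0⊕1⊕0⊕1⊕0⊕1 = 1
p16 (pos 16,17,18,19,20,21,22,23,24,25,26,27,28,29,30,31): XOR of data positions = 1⊕1⊕1⊕0⊕0⊕1⊕1⊕0⊕0⊕0⊕1⊕0⊕1⊕0⊕1 = 0
Codeword: 1000000101111110111001100010101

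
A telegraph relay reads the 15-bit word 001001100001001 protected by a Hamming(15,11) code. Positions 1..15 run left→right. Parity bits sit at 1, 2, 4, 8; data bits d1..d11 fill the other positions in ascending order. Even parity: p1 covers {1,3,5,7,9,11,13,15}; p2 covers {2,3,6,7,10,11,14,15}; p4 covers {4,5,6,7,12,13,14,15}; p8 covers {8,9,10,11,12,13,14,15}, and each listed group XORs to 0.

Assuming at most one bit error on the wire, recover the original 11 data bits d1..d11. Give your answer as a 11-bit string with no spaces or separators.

s1 (pos 1,3,5,7,9,11,13,15): 0⊕1⊕0⊕1⊕0⊕0⊕0⊕1 = 1
s2 (pos 2,3,6,7,10,11,14,15): 0⊕1⊕1⊕1⊕0⊕0⊕0⊕1 = 0
s4 (pos 4,5,6,7,12,13,14,15): 0⊕0⊕1⊕1⊕1⊕0⊕0⊕1 = 0
s8 (pos 8,9,10,11,12,13,14,15): 0⊕0⊕0⊕0⊕1⊕0⊕0⊕1 = 0
Syndrome s8…s1 = 0001 → error at position 1.
Flip position 1: 001001100001001 → 101001100001001
Read data bits from positions 3,5,6,7,9,10,11,12,13,14,15: 10110001001

10110001001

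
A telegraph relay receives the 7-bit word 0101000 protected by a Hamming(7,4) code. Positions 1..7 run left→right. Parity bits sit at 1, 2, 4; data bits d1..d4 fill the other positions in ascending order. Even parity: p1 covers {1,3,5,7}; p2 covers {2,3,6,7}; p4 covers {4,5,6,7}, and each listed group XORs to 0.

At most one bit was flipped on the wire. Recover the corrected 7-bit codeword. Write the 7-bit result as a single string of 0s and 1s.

0101010

s1 (pos 1,3,5,7): 0⊕0⊕0⊕0 = 0
s2 (pos 2,3,6,7): 1⊕0⊕0⊕0 = 1
s4 (pos 4,5,6,7): 1⊕0⊕0⊕0 = 1
Syndrome s4…s1 = 110 → error at position 6.
Flip position 6: 0101000 → 0101010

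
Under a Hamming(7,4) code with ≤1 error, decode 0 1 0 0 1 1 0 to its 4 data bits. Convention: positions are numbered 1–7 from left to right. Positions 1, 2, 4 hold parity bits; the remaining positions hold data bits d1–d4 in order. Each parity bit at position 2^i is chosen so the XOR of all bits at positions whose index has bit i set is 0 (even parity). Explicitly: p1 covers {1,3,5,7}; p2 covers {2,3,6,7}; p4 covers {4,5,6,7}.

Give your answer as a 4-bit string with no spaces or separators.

0110

s1 (pos 1,3,5,7): 0⊕0⊕1⊕0 = 1
s2 (pos 2,3,6,7): 1⊕0⊕1⊕0 = 0
s4 (pos 4,5,6,7): 0⊕1⊕1⊕0 = 0
Syndrome s4…s1 = 001 → error at position 1.
Flip position 1: 0100110 → 1100110
Read data bits from positions 3,5,6,7: 0110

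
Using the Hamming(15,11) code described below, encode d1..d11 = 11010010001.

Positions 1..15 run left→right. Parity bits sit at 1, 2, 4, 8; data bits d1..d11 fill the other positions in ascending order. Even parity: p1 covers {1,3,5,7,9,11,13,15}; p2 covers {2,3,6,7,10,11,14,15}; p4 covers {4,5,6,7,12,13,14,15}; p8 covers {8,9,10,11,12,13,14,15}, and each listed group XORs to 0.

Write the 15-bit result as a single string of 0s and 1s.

101110100010001

Place data at non-parity positions: p1 p2 1 p4 1 0 1 p8 0 0 1 0 0 0 1
p1 (pos 1,3,5,7,9,11,13,15): XOR of data positions = 1⊕1⊕1⊕0⊕1⊕0⊕1 = 1
p2 (pos 2,3,6,7,10,11,14,15): XOR of data positions = 1⊕0⊕1⊕0⊕1⊕0⊕1 = 0
p4 (pos 4,5,6,7,12,13,14,15): XOR of data positions = 1⊕0⊕1⊕0⊕0⊕0⊕1 = 1
p8 (pos 8,9,10,11,12,13,14,15): XOR of data positions = 0⊕0⊕1⊕0⊕0⊕0⊕1 = 0
Codeword: 101110100010001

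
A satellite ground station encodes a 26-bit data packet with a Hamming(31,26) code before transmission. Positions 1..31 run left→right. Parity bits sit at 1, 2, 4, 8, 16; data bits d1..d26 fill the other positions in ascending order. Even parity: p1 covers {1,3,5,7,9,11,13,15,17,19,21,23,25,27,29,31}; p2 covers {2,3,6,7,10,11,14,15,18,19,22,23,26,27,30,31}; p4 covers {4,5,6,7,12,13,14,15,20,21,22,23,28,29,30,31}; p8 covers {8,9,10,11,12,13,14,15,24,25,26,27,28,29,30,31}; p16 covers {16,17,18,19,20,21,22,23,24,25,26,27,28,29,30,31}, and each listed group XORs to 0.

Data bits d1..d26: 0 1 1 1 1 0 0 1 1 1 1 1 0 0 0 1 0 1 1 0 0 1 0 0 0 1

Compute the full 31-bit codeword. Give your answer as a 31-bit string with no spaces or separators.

Place data at non-parity positions: p1 p2 0 p4 1 1 1 p8 1 0 0 1 1 1 1 p16 1 0 0 0 1 0 1 1 0 0 1 0 0 0 1
p1 (pos 1,3,5,7,9,11,13,15,17,19,21,23,25,27,29,31): XOR of data positions = 0⊕1⊕1⊕1⊕0⊕1⊕1⊕1⊕0⊕1⊕1⊕0⊕1⊕0⊕1 = 0
p2 (pos 2,3,6,7,10,11,14,15,18,19,22,23,26,27,30,31): XOR of data positions = 0⊕1⊕1⊕0⊕0⊕1⊕1⊕0⊕0⊕0⊕1⊕0⊕1⊕0⊕1 = 1
p4 (pos 4,5,6,7,12,13,14,15,20,21,22,23,28,29,30,31): XOR of data positions = 1⊕1⊕1⊕1⊕1⊕1⊕1⊕0⊕1⊕0⊕1⊕0⊕0⊕0⊕1 = 0
p8 (pos 8,9,10,11,12,13,14,15,24,25,26,27,28,29,30,31): XOR of data positions = 1⊕0⊕0⊕1⊕1⊕1⊕1⊕1⊕0⊕0⊕1⊕0⊕0⊕0⊕1 = 0
p16 (pos 16,17,18,19,20,21,22,23,24,25,26,27,28,29,30,31): XOR of data positions = 1⊕0⊕0⊕0⊕1⊕0⊕1⊕1⊕0⊕0⊕1⊕0⊕0⊕0⊕1 = 0
Codeword: 0100111010011110100010110010001

0100111010011110100010110010001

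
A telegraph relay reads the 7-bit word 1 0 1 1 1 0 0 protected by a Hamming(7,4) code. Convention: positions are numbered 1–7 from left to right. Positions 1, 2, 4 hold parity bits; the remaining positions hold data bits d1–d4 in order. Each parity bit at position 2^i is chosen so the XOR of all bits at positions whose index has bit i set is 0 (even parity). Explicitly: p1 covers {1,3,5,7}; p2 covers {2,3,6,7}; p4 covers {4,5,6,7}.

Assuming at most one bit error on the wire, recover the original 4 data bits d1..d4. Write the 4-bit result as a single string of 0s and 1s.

s1 (pos 1,3,5,7): 1⊕1⊕1⊕0 = 1
s2 (pos 2,3,6,7): 0⊕1⊕0⊕0 = 1
s4 (pos 4,5,6,7): 1⊕1⊕0⊕0 = 0
Syndrome s4…s1 = 011 → error at position 3.
Flip position 3: 1011100 → 1001100
Read data bits from positions 3,5,6,7: 0100

0100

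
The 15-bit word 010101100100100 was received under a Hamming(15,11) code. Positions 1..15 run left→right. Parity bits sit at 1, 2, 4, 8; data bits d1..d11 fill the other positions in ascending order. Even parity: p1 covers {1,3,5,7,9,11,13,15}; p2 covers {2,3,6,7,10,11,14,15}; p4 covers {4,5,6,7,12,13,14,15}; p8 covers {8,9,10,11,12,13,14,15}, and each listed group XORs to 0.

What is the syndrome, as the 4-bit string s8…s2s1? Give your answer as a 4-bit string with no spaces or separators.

0000

s1 (pos 1,3,5,7,9,11,13,15): 0⊕0⊕0⊕1⊕0⊕0⊕1⊕0 = 0
s2 (pos 2,3,6,7,10,11,14,15): 1⊕0⊕1⊕1⊕1⊕0⊕0⊕0 = 0
s4 (pos 4,5,6,7,12,13,14,15): 1⊕0⊕1⊕1⊕0⊕1⊕0⊕0 = 0
s8 (pos 8,9,10,11,12,13,14,15): 0⊕0⊕1⊕0⊕0⊕1⊕0⊕0 = 0
Syndrome s8…s1 = 0000 → no error.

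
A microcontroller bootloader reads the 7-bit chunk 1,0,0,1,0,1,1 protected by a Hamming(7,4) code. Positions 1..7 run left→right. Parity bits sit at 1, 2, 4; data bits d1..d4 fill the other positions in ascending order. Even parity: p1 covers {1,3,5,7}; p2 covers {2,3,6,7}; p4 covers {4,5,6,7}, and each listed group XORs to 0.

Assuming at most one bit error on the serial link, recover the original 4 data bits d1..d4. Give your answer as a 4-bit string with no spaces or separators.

0011

s1 (pos 1,3,5,7): 1⊕0⊕0⊕1 = 0
s2 (pos 2,3,6,7): 0⊕0⊕1⊕1 = 0
s4 (pos 4,5,6,7): 1⊕0⊕1⊕1 = 1
Syndrome s4…s1 = 100 → error at position 4.
Flip position 4: 1001011 → 1000011
Read data bits from positions 3,5,6,7: 0011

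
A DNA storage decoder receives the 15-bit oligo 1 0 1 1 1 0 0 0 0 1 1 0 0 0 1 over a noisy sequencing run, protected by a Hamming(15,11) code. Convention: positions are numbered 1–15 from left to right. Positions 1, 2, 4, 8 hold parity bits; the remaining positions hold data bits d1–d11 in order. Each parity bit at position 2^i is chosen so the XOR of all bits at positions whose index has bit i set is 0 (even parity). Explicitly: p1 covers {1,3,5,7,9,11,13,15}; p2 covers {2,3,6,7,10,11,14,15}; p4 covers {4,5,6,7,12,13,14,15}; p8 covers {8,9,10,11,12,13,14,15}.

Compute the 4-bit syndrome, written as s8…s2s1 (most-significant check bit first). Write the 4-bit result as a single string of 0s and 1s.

s1 (pos 1,3,5,7,9,11,13,15): 1⊕1⊕1⊕0⊕0⊕1⊕0⊕1 = 1
s2 (pos 2,3,6,7,10,11,14,15): 0⊕1⊕0⊕0⊕1⊕1⊕0⊕1 = 0
s4 (pos 4,5,6,7,12,13,14,15): 1⊕1⊕0⊕0⊕0⊕0⊕0⊕1 = 1
s8 (pos 8,9,10,11,12,13,14,15): 0⊕0⊕1⊕1⊕0⊕0⊕0⊕1 = 1
Syndrome s8…s1 = 1101 → error at position 13.

1101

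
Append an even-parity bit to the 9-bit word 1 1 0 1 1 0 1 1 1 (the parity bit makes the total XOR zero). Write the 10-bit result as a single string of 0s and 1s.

1101101111

XOR of the 9 data bits: 1⊕1⊕0⊕1⊕1⊕0⊕1⊕1⊕1 = 1
Parity bit = 1 (so all 10 bits XOR to 0).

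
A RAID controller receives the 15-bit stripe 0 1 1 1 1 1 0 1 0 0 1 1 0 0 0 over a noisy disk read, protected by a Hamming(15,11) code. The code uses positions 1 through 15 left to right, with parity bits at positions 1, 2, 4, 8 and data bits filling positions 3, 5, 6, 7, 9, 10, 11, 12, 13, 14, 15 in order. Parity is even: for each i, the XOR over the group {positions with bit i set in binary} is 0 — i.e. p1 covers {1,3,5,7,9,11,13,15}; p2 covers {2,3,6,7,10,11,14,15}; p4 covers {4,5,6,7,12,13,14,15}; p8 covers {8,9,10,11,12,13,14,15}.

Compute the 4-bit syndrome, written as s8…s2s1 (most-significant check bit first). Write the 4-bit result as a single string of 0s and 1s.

s1 (pos 1,3,5,7,9,11,13,15): 0⊕1⊕1⊕0⊕0⊕1⊕0⊕0 = 1
s2 (pos 2,3,6,7,10,11,14,15): 1⊕1⊕1⊕0⊕0⊕1⊕0⊕0 = 0
s4 (pos 4,5,6,7,12,13,14,15): 1⊕1⊕1⊕0⊕1⊕0⊕0⊕0 = 0
s8 (pos 8,9,10,11,12,13,14,15): 1⊕0⊕0⊕1⊕1⊕0⊕0⊕0 = 1
Syndrome s8…s1 = 1001 → error at position 9.

1001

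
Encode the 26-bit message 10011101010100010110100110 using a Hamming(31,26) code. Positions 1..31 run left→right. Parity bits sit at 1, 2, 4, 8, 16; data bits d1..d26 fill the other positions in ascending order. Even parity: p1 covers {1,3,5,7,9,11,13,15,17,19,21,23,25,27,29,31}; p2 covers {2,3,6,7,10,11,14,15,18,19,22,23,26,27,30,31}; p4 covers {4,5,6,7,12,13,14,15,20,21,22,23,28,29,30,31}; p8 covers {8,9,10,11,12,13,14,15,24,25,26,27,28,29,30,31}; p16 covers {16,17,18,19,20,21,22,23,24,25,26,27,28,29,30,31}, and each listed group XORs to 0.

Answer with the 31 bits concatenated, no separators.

Place data at non-parity positions: p1 p2 1 p4 0 0 1 p8 1 1 0 1 0 1 0 p16 1 0 0 0 1 0 1 1 0 1 0 0 1 1 0
p1 (pos 1,3,5,7,9,11,13,15,17,19,21,23,25,27,29,31): XOR of data positions = 1⊕0⊕1⊕1⊕0⊕0⊕0⊕1⊕0⊕1⊕1⊕0⊕0⊕1⊕0 = 1
p2 (pos 2,3,6,7,10,11,14,15,18,19,22,23,26,27,30,31): XOR of data positions = 1⊕0⊕1⊕1⊕0⊕1⊕0⊕0⊕0⊕0⊕1⊕1⊕0⊕1⊕0 = 1
p4 (pos 4,5,6,7,12,13,14,15,20,21,22,23,28,29,30,31): XOR of data positions = 0⊕0⊕1⊕1⊕0⊕1⊕0⊕0⊕1⊕0⊕1⊕0⊕1⊕1⊕0 = 1
p8 (pos 8,9,10,11,12,13,14,15,24,25,26,27,28,29,30,31): XOR of data positions = 1⊕1⊕0⊕1⊕0⊕1⊕0⊕1⊕0⊕1⊕0⊕0⊕1⊕1⊕0 = 0
p16 (pos 16,17,18,19,20,21,22,23,24,25,26,27,28,29,30,31): XOR of data positions = 1⊕0⊕0⊕0⊕1⊕0⊕1⊕1⊕0⊕1⊕0⊕0⊕1⊕1⊕0 = 1
Codeword: 1111001011010101100010110100110

1111001011010101100010110100110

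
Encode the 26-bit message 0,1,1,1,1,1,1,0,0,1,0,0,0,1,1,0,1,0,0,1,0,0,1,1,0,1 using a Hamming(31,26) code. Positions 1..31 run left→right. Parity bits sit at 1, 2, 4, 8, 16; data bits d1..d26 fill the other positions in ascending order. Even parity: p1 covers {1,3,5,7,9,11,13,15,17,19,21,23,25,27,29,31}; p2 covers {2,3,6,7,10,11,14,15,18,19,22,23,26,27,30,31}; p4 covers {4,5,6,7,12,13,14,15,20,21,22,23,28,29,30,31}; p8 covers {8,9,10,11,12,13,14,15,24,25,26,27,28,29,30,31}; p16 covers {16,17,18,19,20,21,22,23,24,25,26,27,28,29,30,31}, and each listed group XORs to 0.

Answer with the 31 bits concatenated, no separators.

Place data at non-parity positions: p1 p2 0 p4 1 1 1 p8 1 1 1 0 0 1 0 p16 0 0 1 1 0 1 0 0 1 0 0 1 1 0 1
p1 (pos 1,3,5,7,9,11,13,15,17,19,21,23,25,27,29,31): XOR of data positions = 0⊕1⊕1⊕1⊕1⊕0⊕0⊕0⊕1⊕0⊕0⊕1⊕0⊕1⊕1 = 0
p2 (pos 2,3,6,7,10,11,14,15,18,19,22,23,26,27,30,31): XOR of data positions = 0⊕1⊕1⊕1⊕1⊕1⊕0⊕0⊕1⊕1⊕0⊕0⊕0⊕0⊕1 = 0
p4 (pos 4,5,6,7,12,13,14,15,20,21,22,23,28,29,30,31): XOR of data positions = 1⊕1⊕1⊕0⊕0⊕1⊕0⊕1⊕0⊕1⊕0⊕1⊕1⊕0⊕1 = 1
p8 (pos 8,9,10,11,12,13,14,15,24,25,26,27,28,29,30,31): XOR of data positions = 1⊕1⊕1⊕0⊕0⊕1⊕0⊕0⊕1⊕0⊕0⊕1⊕1⊕0⊕1 = 0
p16 (pos 16,17,18,19,20,21,22,23,24,25,26,27,28,29,30,31): XOR of data positions = 0⊕0⊕1⊕1⊕0⊕1⊕0⊕0⊕1⊕0⊕0⊕1⊕1⊕0⊕1 = 1
Codeword: 0001111011100101001101001001101

0001111011100101001101001001101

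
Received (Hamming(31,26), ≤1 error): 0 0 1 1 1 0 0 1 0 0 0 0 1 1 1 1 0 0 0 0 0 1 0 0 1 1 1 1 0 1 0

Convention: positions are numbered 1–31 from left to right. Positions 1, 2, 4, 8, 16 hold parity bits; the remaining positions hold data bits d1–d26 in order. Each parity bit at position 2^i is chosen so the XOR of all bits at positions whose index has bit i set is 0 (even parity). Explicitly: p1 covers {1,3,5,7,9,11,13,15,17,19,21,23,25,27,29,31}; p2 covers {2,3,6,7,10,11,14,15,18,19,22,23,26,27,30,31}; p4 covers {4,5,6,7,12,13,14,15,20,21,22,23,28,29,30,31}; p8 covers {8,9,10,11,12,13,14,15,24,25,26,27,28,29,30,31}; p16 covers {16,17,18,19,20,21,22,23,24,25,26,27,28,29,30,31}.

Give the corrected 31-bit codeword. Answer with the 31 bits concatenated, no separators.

s1 (pos 1,3,5,7,9,11,13,15,17,19,21,23,25,27,29,31): 0⊕1⊕1⊕0⊕0⊕0⊕1⊕1⊕0⊕0⊕0⊕0⊕1⊕1⊕0⊕0 = 0
s2 (pos 2,3,6,7,10,11,14,15,18,19,22,23,26,27,30,31): 0⊕1⊕0⊕0⊕0⊕0⊕1⊕1⊕0⊕0⊕1⊕0⊕1⊕1⊕1⊕0 = 1
s4 (pos 4,5,6,7,12,13,14,15,20,21,22,23,28,29,30,31): 1⊕1⊕0⊕0⊕0⊕1⊕1⊕1⊕0⊕0⊕1⊕0⊕1⊕0⊕1⊕0 = 0
s8 (pos 8,9,10,11,12,13,14,15,24,25,26,27,28,29,30,31): 1⊕0⊕0⊕0⊕0⊕1⊕1⊕1⊕0⊕1⊕1⊕1⊕1⊕0⊕1⊕0 = 1
s16 (pos 16,17,18,19,20,21,22,23,24,25,26,27,28,29,30,31): 1⊕0⊕0⊕0⊕0⊕0⊕1⊕0⊕0⊕1⊕1⊕1⊕1⊕0⊕1⊕0 = 1
Syndrome s16…s1 = 11010 → error at position 26.
Flip position 26: 0011100100001111000001001111010 → 0011100100001111000001001011010

0011100100001111000001001011010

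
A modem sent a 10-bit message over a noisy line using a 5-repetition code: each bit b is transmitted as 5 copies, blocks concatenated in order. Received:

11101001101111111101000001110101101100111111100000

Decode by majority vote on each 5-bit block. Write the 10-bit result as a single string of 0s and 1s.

1011011110

Block 1 (11101): 4 ones → 1
Block 2 (00110): 2 ones → 0
Block 3 (11111): 5 ones → 1
Block 4 (11101): 4 ones → 1
Block 5 (00000): 0 ones → 0
Block 6 (11101): 4 ones → 1
Block 7 (01101): 3 ones → 1
Block 8 (10011): 3 ones → 1
Block 9 (11111): 5 ones → 1
Block 10 (00000): 0 ones → 0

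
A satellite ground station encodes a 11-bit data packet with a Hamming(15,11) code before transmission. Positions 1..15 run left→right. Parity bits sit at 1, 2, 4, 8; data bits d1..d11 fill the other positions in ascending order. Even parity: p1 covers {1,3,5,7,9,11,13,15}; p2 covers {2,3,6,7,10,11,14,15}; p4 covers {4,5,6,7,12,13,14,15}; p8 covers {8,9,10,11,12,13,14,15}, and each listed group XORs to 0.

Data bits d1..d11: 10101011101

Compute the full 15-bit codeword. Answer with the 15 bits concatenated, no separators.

101001011011101

Place data at non-parity positions: p1 p2 1 p4 0 1 0 p8 1 0 1 1 1 0 1
p1 (pos 1,3,5,7,9,11,13,15): XOR of data positions = 1⊕0⊕0⊕1⊕1⊕1⊕1 = 1
p2 (pos 2,3,6,7,10,11,14,15): XOR of data positions = 1⊕1⊕0⊕0⊕1⊕0⊕1 = 0
p4 (pos 4,5,6,7,12,13,14,15): XOR of data positions = 0⊕1⊕0⊕1⊕1⊕0⊕1 = 0
p8 (pos 8,9,10,11,12,13,14,15): XOR of data positions = 1⊕0⊕1⊕1⊕1⊕0⊕1 = 1
Codeword: 101001011011101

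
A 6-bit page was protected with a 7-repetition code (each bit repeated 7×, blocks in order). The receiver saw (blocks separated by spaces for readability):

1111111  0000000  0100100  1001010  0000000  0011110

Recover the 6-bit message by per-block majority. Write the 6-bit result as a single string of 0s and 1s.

Block 1 (1111111): 7 ones → 1
Block 2 (0000000): 0 ones → 0
Block 3 (0100100): 2 ones → 0
Block 4 (1001010): 3 ones → 0
Block 5 (0000000): 0 ones → 0
Block 6 (0011110): 4 ones → 1

100001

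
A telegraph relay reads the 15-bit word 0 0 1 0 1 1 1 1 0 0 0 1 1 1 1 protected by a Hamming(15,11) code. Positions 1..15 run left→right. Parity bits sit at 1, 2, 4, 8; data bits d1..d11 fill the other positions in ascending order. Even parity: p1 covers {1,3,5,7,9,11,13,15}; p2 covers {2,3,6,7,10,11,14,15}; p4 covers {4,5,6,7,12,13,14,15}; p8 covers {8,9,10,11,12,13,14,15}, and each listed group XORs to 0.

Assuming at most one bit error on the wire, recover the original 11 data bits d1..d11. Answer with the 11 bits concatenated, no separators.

s1 (pos 1,3,5,7,9,11,13,15): 0⊕1⊕1⊕1⊕0⊕0⊕1⊕1 = 1
s2 (pos 2,3,6,7,10,11,14,15): 0⊕1⊕1⊕1⊕0⊕0⊕1⊕1 = 1
s4 (pos 4,5,6,7,12,13,14,15): 0⊕1⊕1⊕1⊕1⊕1⊕1⊕1 = 1
s8 (pos 8,9,10,11,12,13,14,15): 1⊕0⊕0⊕0⊕1⊕1⊕1⊕1 = 1
Syndrome s8…s1 = 1111 → error at position 15.
Flip position 15: 001011110001111 → 001011110001110
Read data bits from positions 3,5,6,7,9,10,11,12,13,14,15: 11110001110

11110001110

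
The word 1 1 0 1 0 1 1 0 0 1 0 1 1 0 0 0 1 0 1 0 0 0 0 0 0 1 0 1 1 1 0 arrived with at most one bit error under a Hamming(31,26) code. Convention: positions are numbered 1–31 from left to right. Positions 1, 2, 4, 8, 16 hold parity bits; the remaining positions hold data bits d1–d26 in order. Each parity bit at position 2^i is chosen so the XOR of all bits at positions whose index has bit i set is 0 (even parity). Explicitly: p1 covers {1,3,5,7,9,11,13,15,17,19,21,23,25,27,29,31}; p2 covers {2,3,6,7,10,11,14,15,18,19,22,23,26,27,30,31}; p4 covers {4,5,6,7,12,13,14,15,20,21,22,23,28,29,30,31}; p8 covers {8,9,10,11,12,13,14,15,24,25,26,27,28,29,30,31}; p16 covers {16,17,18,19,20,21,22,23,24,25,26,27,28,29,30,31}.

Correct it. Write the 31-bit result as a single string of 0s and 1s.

1101011000011000101000000101110

s1 (pos 1,3,5,7,9,11,13,15,17,19,21,23,25,27,29,31): 1⊕0⊕0⊕1⊕0⊕0⊕1⊕0⊕1⊕1⊕0⊕0⊕0⊕0⊕1⊕0 = 0
s2 (pos 2,3,6,7,10,11,14,15,18,19,22,23,26,27,30,31): 1⊕0⊕1⊕1⊕1⊕0⊕0⊕0⊕0⊕1⊕0⊕0⊕1⊕0⊕1⊕0 = 1
s4 (pos 4,5,6,7,12,13,14,15,20,21,22,23,28,29,30,31): 1⊕0⊕1⊕1⊕1⊕1⊕0⊕0⊕0⊕0⊕0⊕0⊕1⊕1⊕1⊕0 = 0
s8 (pos 8,9,10,11,12,13,14,15,24,25,26,27,28,29,30,31): 0⊕0⊕1⊕0⊕1⊕1⊕0⊕0⊕0⊕0⊕1⊕0⊕1⊕1⊕1⊕0 = 1
s16 (pos 16,17,18,19,20,21,22,23,24,25,26,27,28,29,30,31): 0⊕1⊕0⊕1⊕0⊕0⊕0⊕0⊕0⊕0⊕1⊕0⊕1⊕1⊕1⊕0 = 0
Syndrome s16…s1 = 01010 → error at position 10.
Flip position 10: 1101011001011000101000000101110 → 1101011000011000101000000101110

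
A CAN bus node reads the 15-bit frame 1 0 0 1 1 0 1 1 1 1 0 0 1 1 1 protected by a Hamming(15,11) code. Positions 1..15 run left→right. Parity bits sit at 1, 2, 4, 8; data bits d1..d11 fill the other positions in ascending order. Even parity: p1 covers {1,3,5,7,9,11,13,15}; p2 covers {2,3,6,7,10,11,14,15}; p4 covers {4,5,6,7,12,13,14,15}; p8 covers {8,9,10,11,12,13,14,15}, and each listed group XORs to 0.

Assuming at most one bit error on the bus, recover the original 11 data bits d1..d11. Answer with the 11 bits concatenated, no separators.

s1 (pos 1,3,5,7,9,11,13,15): 1⊕0⊕1⊕1⊕1⊕0⊕1⊕1 = 0
s2 (pos 2,3,6,7,10,11,14,15): 0⊕0⊕0⊕1⊕1⊕0⊕1⊕1 = 0
s4 (pos 4,5,6,7,12,13,14,15): 1⊕1⊕0⊕1⊕0⊕1⊕1⊕1 = 0
s8 (pos 8,9,10,11,12,13,14,15): 1⊕1⊕1⊕0⊕0⊕1⊕1⊕1 = 0
Syndrome s8…s1 = 0000 → no error.
Read data bits from positions 3,5,6,7,9,10,11,12,13,14,15: 01011100111

01011100111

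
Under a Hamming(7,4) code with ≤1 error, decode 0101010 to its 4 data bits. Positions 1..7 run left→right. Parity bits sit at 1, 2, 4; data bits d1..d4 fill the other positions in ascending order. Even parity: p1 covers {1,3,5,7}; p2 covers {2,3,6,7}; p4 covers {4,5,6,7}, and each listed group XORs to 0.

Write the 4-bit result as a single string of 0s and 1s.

s1 (pos 1,3,5,7): 0⊕0⊕0⊕0 = 0
s2 (pos 2,3,6,7): 1⊕0⊕1⊕0 = 0
s4 (pos 4,5,6,7): 1⊕0⊕1⊕0 = 0
Syndrome s4…s1 = 000 → no error.
Read data bits from positions 3,5,6,7: 0010

0010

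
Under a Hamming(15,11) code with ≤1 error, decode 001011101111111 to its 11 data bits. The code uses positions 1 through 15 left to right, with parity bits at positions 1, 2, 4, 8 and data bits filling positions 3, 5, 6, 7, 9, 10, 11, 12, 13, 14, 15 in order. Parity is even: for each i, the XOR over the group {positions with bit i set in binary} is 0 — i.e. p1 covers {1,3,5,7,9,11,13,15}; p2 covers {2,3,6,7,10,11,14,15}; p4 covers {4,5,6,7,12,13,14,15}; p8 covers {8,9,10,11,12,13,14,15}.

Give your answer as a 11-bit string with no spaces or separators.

11111111110

s1 (pos 1,3,5,7,9,11,13,15): 0⊕1⊕1⊕1⊕1⊕1⊕1⊕1 = 1
s2 (pos 2,3,6,7,10,11,14,15): 0⊕1⊕1⊕1⊕1⊕1⊕1⊕1 = 1
s4 (pos 4,5,6,7,12,13,14,15): 0⊕1⊕1⊕1⊕1⊕1⊕1⊕1 = 1
s8 (pos 8,9,10,11,12,13,14,15): 0⊕1⊕1⊕1⊕1⊕1⊕1⊕1 = 1
Syndrome s8…s1 = 1111 → error at position 15.
Flip position 15: 001011101111111 → 001011101111110
Read data bits from positions 3,5,6,7,9,10,11,12,13,14,15: 11111111110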